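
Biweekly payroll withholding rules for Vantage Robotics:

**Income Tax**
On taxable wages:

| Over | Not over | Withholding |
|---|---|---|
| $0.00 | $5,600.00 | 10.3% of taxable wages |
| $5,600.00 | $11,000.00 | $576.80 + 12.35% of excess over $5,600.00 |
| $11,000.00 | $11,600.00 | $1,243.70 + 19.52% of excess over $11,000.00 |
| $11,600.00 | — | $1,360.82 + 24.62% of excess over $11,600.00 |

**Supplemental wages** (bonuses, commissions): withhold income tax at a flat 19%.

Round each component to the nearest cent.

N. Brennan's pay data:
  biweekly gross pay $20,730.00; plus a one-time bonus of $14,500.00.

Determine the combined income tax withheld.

Income Tax: taxable = $20,730.00
  $1,360.82 + 24.62% × ($20,730.00 − $11,600.00) = $1,360.82 + 24.62% × $9,130.00 = $3,608.63
Supplemental (19% flat on bonus): 19% × $14,500.00 = $2,755.00
Total income tax: $3,608.63 + $2,755.00 = $6,363.63

$6,363.63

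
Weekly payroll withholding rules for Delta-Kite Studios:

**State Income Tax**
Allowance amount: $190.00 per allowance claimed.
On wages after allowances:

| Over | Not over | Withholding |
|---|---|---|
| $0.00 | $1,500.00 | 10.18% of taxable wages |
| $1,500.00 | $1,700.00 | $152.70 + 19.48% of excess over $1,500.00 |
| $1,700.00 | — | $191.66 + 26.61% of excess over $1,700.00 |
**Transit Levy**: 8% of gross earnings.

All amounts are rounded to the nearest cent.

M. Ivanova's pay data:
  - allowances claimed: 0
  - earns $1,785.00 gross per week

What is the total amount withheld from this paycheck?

$357.08

State Income Tax: taxable = $1,785.00
  $191.66 + 26.61% × ($1,785.00 − $1,700.00) = $191.66 + 26.61% × $85.00 = $214.28
Transit Levy: 8% × $1,785.00 = $142.80
Total: $214.28 + $142.80 = $357.08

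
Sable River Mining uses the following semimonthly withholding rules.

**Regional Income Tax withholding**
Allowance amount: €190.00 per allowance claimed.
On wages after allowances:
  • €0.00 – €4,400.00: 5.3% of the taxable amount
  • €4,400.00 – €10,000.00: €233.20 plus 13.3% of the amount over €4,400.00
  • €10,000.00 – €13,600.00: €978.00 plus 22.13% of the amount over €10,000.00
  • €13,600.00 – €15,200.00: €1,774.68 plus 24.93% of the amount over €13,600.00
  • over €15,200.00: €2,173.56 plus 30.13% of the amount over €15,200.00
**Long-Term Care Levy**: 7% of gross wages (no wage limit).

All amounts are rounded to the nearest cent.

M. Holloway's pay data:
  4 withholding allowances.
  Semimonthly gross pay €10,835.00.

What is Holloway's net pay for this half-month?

Regional Income Tax: taxable = €10,835.00 − 4×€190.00 = €10,075.00
  €978.00 + 22.13% × (€10,075.00 − €10,000.00) = €978.00 + 22.13% × €75.00 = €994.60
Long-Term Care Levy: 7% × €10,835.00 = €758.45
Total withheld: €994.60 + €758.45 = €1,753.05
Net pay: €10,835.00 − €1,753.05 = €9,081.95

€9,081.95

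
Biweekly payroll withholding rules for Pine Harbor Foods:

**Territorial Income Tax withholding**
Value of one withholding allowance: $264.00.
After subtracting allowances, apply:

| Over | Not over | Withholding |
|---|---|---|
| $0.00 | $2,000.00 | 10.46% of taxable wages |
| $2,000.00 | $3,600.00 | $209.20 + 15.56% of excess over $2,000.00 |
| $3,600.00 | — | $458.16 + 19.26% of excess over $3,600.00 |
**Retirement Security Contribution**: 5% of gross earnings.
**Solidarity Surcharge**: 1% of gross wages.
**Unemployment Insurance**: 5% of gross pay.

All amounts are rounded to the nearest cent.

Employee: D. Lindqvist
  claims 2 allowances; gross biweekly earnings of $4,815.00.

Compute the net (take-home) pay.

$3,694.87

Territorial Income Tax: taxable = $4,815.00 − 2×$264.00 = $4,287.00
  $458.16 + 19.26% × ($4,287.00 − $3,600.00) = $458.16 + 19.26% × $687.00 = $590.48
Retirement Security Contribution: 5% × $4,815.00 = $240.75
Solidarity Surcharge: 1% × $4,815.00 = $48.15
Unemployment Insurance: 5% × $4,815.00 = $240.75
Total withheld: $590.48 + $240.75 + $48.15 + $240.75 = $1,120.13
Net pay: $4,815.00 − $1,120.13 = $3,694.87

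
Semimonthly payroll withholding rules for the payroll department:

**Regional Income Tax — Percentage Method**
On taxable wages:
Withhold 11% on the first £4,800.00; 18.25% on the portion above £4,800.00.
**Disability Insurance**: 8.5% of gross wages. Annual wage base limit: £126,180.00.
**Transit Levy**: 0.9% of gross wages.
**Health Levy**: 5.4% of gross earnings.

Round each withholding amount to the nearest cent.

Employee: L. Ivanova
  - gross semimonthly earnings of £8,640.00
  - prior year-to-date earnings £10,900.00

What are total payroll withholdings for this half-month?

£2,507.52

Regional Income Tax: taxable = £8,640.00
  £528.00 + 18.25% × (£8,640.00 − £4,800.00) = £528.00 + 18.25% × £3,840.00 = £1,228.80
Disability Insurance: 8.5% × £8,640.00 = £734.40
Transit Levy: 0.9% × £8,640.00 = £77.76
Health Levy: 5.4% × £8,640.00 = £466.56
Total: £1,228.80 + £734.40 + £77.76 + £466.56 = £2,507.52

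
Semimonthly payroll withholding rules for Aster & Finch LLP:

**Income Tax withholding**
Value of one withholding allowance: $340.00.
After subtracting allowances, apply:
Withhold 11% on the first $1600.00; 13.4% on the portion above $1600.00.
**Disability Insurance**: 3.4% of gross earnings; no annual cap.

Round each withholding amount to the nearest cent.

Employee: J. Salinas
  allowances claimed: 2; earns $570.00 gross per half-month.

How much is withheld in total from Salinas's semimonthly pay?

Income Tax: taxable = $570.00 − 2×$340.00 = $-110.00
  Taxable ≤ 0 → $0.00
Disability Insurance: 3.4% × $570.00 = $19.38
Total: $0.00 + $19.38 = $19.38

$19.38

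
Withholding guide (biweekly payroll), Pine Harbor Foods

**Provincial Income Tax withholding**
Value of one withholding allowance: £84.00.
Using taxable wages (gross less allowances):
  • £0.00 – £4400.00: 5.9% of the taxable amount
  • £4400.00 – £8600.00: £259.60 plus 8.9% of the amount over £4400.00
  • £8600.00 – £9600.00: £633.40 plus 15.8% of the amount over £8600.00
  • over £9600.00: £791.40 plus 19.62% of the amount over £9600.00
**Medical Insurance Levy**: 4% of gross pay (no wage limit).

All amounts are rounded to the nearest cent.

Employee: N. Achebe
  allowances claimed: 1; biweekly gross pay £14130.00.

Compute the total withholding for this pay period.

£2228.91

Provincial Income Tax: taxable = £14130.00 − 1×£84.00 = £14046.00
  £791.40 + 19.62% × (£14046.00 − £9600.00) = £791.40 + 19.62% × £4446.00 = £1663.71
Medical Insurance Levy: 4% × £14130.00 = £565.20
Total: £1663.71 + £565.20 = £2228.91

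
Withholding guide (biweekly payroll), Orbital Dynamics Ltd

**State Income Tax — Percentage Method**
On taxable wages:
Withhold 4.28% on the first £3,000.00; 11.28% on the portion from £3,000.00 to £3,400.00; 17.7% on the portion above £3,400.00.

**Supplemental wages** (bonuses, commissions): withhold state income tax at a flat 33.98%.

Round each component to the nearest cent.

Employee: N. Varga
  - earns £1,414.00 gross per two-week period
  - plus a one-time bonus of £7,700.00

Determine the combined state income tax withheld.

State Income Tax: taxable = £1,414.00
  4.28% × £1,414.00 = £60.52
Supplemental (33.98% flat on bonus): 33.98% × £7,700.00 = £2,616.46
Total state income tax: £60.52 + £2,616.46 = £2,676.98

£2,676.98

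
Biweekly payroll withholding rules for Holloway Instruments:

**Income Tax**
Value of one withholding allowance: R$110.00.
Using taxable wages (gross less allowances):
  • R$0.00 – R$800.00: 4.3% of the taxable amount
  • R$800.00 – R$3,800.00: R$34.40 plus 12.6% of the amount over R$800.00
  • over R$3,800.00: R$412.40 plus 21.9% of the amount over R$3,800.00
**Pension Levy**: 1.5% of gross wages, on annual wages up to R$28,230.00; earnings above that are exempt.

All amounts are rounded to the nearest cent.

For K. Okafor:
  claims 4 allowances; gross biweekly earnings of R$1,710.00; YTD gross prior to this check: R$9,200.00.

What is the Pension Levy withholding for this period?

R$25.65

Pension Levy: 1.5% × R$1,710.00 = R$25.65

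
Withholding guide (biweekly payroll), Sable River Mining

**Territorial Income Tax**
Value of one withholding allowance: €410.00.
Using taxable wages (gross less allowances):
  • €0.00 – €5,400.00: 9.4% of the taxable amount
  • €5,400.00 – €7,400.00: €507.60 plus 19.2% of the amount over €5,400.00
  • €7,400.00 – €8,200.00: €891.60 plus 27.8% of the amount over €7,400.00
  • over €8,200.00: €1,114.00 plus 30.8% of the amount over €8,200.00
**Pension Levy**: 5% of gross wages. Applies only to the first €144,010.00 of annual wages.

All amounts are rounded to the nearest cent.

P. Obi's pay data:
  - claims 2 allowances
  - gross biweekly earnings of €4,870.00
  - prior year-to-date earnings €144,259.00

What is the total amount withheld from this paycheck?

€380.70

Territorial Income Tax: taxable = €4,870.00 − 2×€410.00 = €4,050.00
  9.4% × €4,050.00 = €380.70
Pension Levy: YTD €144,259.00 ≥ cap €144,010.00 → €0.00
Total: €380.70 + €0.00 = €380.70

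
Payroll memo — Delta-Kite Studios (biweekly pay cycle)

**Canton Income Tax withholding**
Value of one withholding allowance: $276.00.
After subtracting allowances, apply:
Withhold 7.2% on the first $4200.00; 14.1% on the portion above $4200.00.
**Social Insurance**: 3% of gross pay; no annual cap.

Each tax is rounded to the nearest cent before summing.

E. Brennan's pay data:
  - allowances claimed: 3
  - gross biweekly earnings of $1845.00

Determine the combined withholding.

Canton Income Tax: taxable = $1845.00 − 3×$276.00 = $1017.00
  7.2% × $1017.00 = $73.22
Social Insurance: 3% × $1845.00 = $55.35
Total: $73.22 + $55.35 = $128.57

$128.57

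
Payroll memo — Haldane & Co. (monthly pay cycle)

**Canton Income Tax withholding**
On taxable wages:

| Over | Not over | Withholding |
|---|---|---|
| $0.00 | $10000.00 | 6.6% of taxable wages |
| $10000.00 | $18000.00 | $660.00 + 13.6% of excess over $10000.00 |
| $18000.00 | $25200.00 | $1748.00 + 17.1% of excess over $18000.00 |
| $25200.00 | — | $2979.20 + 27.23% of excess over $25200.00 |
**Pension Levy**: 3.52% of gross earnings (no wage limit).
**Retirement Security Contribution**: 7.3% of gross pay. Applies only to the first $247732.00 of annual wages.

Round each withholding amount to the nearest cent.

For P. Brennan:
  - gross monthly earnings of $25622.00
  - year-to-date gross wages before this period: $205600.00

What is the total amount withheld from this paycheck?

$5866.41

Canton Income Tax: taxable = $25622.00
  $2979.20 + 27.23% × ($25622.00 − $25200.00) = $2979.20 + 27.23% × $422.00 = $3094.11
Pension Levy: 3.52% × $25622.00 = $901.89
Retirement Security Contribution: 7.3% × $25622.00 = $1870.41
Total: $3094.11 + $901.89 + $1870.41 = $5866.41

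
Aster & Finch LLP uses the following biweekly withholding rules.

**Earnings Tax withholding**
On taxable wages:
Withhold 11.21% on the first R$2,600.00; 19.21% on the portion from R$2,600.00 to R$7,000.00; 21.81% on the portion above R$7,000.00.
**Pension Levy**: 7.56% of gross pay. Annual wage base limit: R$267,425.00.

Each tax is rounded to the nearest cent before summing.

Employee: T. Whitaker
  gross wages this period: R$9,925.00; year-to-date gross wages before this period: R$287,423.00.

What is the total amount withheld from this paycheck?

Earnings Tax: taxable = R$9,925.00
  R$1,136.70 + 21.81% × (R$9,925.00 − R$7,000.00) = R$1,136.70 + 21.81% × R$2,925.00 = R$1,774.64
Pension Levy: YTD R$287,423.00 ≥ cap R$267,425.00 → R$0.00
Total: R$1,774.64 + R$0.00 = R$1,774.64

R$1,774.64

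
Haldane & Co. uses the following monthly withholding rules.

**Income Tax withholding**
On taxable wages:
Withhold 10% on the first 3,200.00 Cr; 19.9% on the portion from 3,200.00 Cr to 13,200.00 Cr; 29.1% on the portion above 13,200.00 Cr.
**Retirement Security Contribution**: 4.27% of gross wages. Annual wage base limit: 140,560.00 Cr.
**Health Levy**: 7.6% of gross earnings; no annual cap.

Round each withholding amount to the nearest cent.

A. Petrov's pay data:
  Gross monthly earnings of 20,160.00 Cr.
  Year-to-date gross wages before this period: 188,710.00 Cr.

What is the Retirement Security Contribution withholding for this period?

Retirement Security Contribution: YTD 188,710.00 Cr ≥ cap 140,560.00 Cr → 0.00 Cr

0.00 Cr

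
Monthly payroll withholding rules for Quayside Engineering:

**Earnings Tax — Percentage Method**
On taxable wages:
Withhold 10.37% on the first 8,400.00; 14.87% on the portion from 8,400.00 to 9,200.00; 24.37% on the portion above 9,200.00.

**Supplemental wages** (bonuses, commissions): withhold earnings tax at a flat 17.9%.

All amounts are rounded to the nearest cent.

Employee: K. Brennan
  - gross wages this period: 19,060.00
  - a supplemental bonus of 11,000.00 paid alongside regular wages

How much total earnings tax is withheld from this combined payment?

5,361.92

Earnings Tax: taxable = 19,060.00
  990.04 + 24.37% × (19,060.00 − 9,200.00) = 990.04 + 24.37% × 9,860.00 = 3,392.92
Supplemental (17.9% flat on bonus): 17.9% × 11,000.00 = 1,969.00
Total earnings tax: 3,392.92 + 1,969.00 = 5,361.92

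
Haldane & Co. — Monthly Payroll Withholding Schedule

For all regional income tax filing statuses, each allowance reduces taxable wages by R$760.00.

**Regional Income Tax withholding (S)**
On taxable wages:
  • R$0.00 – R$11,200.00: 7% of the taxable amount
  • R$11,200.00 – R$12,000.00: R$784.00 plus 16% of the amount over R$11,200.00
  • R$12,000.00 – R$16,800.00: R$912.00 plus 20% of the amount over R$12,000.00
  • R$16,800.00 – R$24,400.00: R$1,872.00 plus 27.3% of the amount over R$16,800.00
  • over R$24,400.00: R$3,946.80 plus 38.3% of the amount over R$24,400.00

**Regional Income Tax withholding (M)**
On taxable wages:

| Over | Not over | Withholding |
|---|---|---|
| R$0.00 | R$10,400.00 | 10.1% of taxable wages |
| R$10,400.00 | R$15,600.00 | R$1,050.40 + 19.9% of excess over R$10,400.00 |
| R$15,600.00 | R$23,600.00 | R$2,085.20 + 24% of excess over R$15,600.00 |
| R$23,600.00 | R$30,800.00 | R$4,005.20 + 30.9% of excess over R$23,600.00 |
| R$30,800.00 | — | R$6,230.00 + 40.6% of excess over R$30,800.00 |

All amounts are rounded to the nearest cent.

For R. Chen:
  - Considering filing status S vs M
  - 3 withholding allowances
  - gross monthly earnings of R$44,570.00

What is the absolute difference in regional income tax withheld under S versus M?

R$96.27

Regional Income Tax (S): taxable = R$44,570.00 − 3×R$760.00 = R$42,290.00
  R$3,946.80 + 38.3% × (R$42,290.00 − R$24,400.00) = R$3,946.80 + 38.3% × R$17,890.00 = R$10,798.67
Regional Income Tax (M): taxable = R$44,570.00 − 3×R$760.00 = R$42,290.00
  R$6,230.00 + 40.6% × (R$42,290.00 − R$30,800.00) = R$6,230.00 + 40.6% × R$11,490.00 = R$10,894.94
Difference: |R$10,798.67 − R$10,894.94| = R$96.27 (higher under M)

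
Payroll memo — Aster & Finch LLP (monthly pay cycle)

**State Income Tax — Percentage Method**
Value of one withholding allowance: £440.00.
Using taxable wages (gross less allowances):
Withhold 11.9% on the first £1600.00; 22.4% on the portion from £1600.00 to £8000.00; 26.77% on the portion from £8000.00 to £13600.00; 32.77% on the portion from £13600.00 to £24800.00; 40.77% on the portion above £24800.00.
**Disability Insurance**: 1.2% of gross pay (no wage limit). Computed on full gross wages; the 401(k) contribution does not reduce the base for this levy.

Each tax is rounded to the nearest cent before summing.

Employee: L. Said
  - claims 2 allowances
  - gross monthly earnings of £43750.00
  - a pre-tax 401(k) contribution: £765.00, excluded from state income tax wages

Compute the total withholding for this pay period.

£14373.61

State Income Tax: taxable = £43750.00 − £765.00 − 2×£440.00 = £42105.00
  £6793.36 + 40.77% × (£42105.00 − £24800.00) = £6793.36 + 40.77% × £17305.00 = £13848.61
Disability Insurance: 1.2% × £43750.00 = £525.00
Total: £13848.61 + £525.00 = £14373.61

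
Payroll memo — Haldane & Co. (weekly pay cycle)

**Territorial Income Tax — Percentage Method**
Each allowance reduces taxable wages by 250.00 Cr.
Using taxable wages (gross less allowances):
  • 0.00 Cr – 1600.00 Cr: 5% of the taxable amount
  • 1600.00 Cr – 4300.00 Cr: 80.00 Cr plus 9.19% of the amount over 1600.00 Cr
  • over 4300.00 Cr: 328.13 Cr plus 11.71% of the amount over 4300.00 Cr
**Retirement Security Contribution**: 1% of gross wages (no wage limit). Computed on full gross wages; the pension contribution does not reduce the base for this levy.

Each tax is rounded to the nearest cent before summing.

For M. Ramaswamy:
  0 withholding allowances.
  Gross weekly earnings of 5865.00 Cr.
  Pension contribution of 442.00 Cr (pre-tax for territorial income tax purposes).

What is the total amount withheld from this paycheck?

518.28 Cr

Territorial Income Tax: taxable = 5865.00 Cr − 442.00 Cr = 5423.00 Cr
  328.13 Cr + 11.71% × (5423.00 Cr − 4300.00 Cr) = 328.13 Cr + 11.71% × 1123.00 Cr = 459.63 Cr
Retirement Security Contribution: 1% × 5865.00 Cr = 58.65 Cr
Total: 459.63 Cr + 58.65 Cr = 518.28 Cr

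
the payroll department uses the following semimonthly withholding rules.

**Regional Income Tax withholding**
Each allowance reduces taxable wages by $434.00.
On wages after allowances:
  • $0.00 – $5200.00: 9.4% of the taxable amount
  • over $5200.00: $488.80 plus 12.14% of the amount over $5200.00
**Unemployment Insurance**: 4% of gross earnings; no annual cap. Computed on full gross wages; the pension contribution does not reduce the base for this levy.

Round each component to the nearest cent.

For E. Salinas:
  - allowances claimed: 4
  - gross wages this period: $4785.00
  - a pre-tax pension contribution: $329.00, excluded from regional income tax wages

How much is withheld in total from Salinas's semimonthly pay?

Regional Income Tax: taxable = $4785.00 − $329.00 − 4×$434.00 = $2720.00
  9.4% × $2720.00 = $255.68
Unemployment Insurance: 4% × $4785.00 = $191.40
Total: $255.68 + $191.40 = $447.08

$447.08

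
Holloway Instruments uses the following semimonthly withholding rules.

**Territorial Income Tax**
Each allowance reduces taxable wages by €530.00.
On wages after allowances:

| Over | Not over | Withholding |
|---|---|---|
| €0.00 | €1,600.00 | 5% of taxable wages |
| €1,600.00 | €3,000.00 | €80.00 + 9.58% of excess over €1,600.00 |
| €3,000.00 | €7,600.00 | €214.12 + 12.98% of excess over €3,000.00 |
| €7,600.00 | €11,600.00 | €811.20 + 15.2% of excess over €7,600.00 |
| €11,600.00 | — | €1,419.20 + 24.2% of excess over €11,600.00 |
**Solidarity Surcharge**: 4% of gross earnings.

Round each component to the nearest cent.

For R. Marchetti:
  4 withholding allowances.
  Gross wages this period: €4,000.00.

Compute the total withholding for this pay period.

€266.82

Territorial Income Tax: taxable = €4,000.00 − 4×€530.00 = €1,880.00
  €80.00 + 9.58% × (€1,880.00 − €1,600.00) = €80.00 + 9.58% × €280.00 = €106.82
Solidarity Surcharge: 4% × €4,000.00 = €160.00
Total: €106.82 + €160.00 = €266.82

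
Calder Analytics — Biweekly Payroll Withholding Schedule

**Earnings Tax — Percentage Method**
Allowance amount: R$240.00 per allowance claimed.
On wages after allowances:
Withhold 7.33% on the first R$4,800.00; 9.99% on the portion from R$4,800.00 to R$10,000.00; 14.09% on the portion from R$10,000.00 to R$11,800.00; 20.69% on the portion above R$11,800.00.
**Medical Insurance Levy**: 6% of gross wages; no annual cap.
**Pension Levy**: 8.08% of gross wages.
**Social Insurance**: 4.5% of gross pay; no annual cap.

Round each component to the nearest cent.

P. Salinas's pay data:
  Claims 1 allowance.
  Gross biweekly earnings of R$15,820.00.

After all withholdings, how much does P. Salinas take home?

R$10,973.62

Earnings Tax: taxable = R$15,820.00 − 1×R$240.00 = R$15,580.00
  R$1,124.94 + 20.69% × (R$15,580.00 − R$11,800.00) = R$1,124.94 + 20.69% × R$3,780.00 = R$1,907.02
Medical Insurance Levy: 6% × R$15,820.00 = R$949.20
Pension Levy: 8.08% × R$15,820.00 = R$1,278.26
Social Insurance: 4.5% × R$15,820.00 = R$711.90
Total withheld: R$1,907.02 + R$949.20 + R$1,278.26 + R$711.90 = R$4,846.38
Net pay: R$15,820.00 − R$4,846.38 = R$10,973.62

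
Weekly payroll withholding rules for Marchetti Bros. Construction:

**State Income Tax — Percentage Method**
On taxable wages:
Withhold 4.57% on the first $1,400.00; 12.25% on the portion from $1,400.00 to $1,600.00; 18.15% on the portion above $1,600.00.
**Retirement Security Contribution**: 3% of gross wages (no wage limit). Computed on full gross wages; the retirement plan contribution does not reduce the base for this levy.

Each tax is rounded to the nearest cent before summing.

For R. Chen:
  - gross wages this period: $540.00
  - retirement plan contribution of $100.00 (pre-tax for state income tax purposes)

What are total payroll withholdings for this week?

$36.31

State Income Tax: taxable = $540.00 − $100.00 = $440.00
  4.57% × $440.00 = $20.11
Retirement Security Contribution: 3% × $540.00 = $16.20
Total: $20.11 + $16.20 = $36.31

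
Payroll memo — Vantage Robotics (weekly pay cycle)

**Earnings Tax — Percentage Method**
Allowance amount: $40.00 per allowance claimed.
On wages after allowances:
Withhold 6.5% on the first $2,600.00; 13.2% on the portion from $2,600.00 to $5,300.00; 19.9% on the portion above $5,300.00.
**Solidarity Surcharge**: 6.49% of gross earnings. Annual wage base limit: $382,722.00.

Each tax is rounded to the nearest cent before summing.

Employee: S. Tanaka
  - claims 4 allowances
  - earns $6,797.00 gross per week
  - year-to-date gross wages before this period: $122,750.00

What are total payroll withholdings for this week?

$1,232.59

Earnings Tax: taxable = $6,797.00 − 4×$40.00 = $6,637.00
  $525.40 + 19.9% × ($6,637.00 − $5,300.00) = $525.40 + 19.9% × $1,337.00 = $791.46
Solidarity Surcharge: 6.49% × $6,797.00 = $441.13
Total: $791.46 + $441.13 = $1,232.59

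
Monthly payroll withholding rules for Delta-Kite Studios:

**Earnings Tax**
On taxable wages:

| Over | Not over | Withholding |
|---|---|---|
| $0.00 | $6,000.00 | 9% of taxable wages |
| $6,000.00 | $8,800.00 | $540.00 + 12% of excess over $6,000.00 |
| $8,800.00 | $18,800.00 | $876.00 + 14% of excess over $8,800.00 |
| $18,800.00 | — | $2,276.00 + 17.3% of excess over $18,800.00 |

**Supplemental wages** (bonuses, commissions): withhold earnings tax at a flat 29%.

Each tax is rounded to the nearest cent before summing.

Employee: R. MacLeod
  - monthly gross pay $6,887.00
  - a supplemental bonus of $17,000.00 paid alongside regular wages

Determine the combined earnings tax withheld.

Earnings Tax: taxable = $6,887.00
  $540.00 + 12% × ($6,887.00 − $6,000.00) = $540.00 + 12% × $887.00 = $646.44
Supplemental (29% flat on bonus): 29% × $17,000.00 = $4,930.00
Total earnings tax: $646.44 + $4,930.00 = $5,576.44

$5,576.44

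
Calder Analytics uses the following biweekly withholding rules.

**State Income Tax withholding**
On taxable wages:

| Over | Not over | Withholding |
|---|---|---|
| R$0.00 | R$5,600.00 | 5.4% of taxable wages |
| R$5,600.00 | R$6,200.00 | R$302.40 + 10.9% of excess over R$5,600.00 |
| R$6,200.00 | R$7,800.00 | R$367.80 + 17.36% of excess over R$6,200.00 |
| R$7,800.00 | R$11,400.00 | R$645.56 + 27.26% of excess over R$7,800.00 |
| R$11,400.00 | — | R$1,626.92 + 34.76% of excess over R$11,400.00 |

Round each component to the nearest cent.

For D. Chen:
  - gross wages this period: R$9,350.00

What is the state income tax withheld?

State Income Tax: taxable = R$9,350.00
  R$645.56 + 27.26% × (R$9,350.00 − R$7,800.00) = R$645.56 + 27.26% × R$1,550.00 = R$1,068.09

R$1,068.09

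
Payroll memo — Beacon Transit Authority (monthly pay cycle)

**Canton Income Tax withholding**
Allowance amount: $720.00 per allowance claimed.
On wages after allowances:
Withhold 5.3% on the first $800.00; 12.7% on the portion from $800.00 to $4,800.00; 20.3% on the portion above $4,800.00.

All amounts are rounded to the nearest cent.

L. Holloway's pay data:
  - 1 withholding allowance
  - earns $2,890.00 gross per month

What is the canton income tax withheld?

$216.39

Canton Income Tax: taxable = $2,890.00 − 1×$720.00 = $2,170.00
  $42.40 + 12.7% × ($2,170.00 − $800.00) = $42.40 + 12.7% × $1,370.00 = $216.39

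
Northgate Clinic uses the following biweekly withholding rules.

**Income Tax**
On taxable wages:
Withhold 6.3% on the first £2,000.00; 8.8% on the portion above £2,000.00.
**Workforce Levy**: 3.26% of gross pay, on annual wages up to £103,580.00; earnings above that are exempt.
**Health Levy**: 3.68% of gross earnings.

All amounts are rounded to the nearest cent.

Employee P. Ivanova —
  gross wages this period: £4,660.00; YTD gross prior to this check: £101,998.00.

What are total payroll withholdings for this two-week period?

£583.14

Income Tax: taxable = £4,660.00
  £126.00 + 8.8% × (£4,660.00 − £2,000.00) = £126.00 + 8.8% × £2,660.00 = £360.08
Workforce Levy: cap £103,580.00 − YTD £101,998.00 = £1,582.00 subject; 3.26% × £1,582.00 = £51.57
Health Levy: 3.68% × £4,660.00 = £171.49
Total: £360.08 + £51.57 + £171.49 = £583.14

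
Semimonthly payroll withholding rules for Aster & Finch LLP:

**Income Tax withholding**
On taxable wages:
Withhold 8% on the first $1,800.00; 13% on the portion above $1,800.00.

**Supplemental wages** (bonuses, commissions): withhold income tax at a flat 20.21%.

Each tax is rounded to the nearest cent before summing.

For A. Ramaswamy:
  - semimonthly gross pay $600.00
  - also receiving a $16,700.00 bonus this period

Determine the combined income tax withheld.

Income Tax: taxable = $600.00
  8% × $600.00 = $48.00
Supplemental (20.21% flat on bonus): 20.21% × $16,700.00 = $3,375.07
Total income tax: $48.00 + $3,375.07 = $3,423.07

$3,423.07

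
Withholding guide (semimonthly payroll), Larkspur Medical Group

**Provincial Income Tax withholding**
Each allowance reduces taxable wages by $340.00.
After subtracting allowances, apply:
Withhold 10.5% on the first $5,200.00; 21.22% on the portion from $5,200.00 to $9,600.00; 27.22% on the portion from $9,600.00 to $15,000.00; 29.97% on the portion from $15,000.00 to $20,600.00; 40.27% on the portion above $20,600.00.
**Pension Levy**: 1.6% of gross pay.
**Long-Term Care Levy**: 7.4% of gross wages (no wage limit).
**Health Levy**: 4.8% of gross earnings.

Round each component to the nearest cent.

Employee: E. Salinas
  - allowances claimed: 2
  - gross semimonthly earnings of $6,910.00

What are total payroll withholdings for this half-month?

$1,718.15

Provincial Income Tax: taxable = $6,910.00 − 2×$340.00 = $6,230.00
  $546.00 + 21.22% × ($6,230.00 − $5,200.00) = $546.00 + 21.22% × $1,030.00 = $764.57
Pension Levy: 1.6% × $6,910.00 = $110.56
Long-Term Care Levy: 7.4% × $6,910.00 = $511.34
Health Levy: 4.8% × $6,910.00 = $331.68
Total: $764.57 + $110.56 + $511.34 + $331.68 = $1,718.15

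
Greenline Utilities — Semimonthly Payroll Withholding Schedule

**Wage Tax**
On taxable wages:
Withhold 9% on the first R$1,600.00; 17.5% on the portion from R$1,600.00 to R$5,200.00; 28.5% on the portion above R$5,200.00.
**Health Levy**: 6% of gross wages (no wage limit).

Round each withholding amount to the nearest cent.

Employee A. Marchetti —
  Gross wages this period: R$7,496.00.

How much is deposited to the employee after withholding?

Wage Tax: taxable = R$7,496.00
  R$774.00 + 28.5% × (R$7,496.00 − R$5,200.00) = R$774.00 + 28.5% × R$2,296.00 = R$1,428.36
Health Levy: 6% × R$7,496.00 = R$449.76
Total withheld: R$1,428.36 + R$449.76 = R$1,878.12
Net pay: R$7,496.00 − R$1,878.12 = R$5,617.88

R$5,617.88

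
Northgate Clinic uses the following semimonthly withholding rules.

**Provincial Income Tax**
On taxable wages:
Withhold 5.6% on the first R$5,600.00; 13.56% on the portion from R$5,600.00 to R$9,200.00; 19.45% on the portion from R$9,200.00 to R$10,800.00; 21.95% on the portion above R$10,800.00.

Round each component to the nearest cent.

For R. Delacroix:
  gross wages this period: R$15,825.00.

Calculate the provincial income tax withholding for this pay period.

Provincial Income Tax: taxable = R$15,825.00
  R$1,112.96 + 21.95% × (R$15,825.00 − R$10,800.00) = R$1,112.96 + 21.95% × R$5,025.00 = R$2,215.95

R$2,215.95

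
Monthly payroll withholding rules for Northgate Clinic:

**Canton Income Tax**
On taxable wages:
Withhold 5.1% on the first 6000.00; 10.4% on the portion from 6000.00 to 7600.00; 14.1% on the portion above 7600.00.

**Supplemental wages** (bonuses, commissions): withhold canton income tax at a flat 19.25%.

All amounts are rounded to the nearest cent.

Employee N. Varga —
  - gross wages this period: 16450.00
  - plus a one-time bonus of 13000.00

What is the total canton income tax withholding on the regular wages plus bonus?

Canton Income Tax: taxable = 16450.00
  472.40 + 14.1% × (16450.00 − 7600.00) = 472.40 + 14.1% × 8850.00 = 1720.25
Supplemental (19.25% flat on bonus): 19.25% × 13000.00 = 2502.50
Total canton income tax: 1720.25 + 2502.50 = 4222.75

4222.75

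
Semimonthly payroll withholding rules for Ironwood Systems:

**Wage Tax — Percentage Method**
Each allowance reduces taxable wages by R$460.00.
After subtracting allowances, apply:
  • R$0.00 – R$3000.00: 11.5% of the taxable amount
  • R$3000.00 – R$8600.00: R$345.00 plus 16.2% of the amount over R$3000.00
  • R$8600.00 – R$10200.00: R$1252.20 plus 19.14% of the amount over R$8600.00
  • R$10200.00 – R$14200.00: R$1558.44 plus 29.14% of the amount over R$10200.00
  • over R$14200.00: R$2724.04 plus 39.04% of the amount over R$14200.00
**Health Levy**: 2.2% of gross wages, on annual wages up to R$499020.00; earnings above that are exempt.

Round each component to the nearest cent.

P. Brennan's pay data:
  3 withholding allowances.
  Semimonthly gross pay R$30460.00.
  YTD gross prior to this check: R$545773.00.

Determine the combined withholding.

Wage Tax: taxable = R$30460.00 − 3×R$460.00 = R$29080.00
  R$2724.04 + 39.04% × (R$29080.00 − R$14200.00) = R$2724.04 + 39.04% × R$14880.00 = R$8533.19
Health Levy: YTD R$545773.00 ≥ cap R$499020.00 → R$0.00
Total: R$8533.19 + R$0.00 = R$8533.19

R$8533.19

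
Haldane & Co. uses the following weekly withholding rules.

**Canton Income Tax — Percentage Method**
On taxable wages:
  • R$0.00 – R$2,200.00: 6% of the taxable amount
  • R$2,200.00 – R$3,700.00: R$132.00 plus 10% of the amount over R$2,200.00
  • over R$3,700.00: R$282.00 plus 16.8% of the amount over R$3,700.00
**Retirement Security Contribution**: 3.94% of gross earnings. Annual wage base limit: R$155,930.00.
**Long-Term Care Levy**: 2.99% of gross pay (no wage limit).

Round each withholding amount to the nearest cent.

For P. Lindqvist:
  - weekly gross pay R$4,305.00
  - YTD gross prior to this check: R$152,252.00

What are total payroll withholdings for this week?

Canton Income Tax: taxable = R$4,305.00
  R$282.00 + 16.8% × (R$4,305.00 − R$3,700.00) = R$282.00 + 16.8% × R$605.00 = R$383.64
Retirement Security Contribution: cap R$155,930.00 − YTD R$152,252.00 = R$3,678.00 subject; 3.94% × R$3,678.00 = R$144.91
Long-Term Care Levy: 2.99% × R$4,305.00 = R$128.72
Total: R$383.64 + R$144.91 + R$128.72 = R$657.27

R$657.27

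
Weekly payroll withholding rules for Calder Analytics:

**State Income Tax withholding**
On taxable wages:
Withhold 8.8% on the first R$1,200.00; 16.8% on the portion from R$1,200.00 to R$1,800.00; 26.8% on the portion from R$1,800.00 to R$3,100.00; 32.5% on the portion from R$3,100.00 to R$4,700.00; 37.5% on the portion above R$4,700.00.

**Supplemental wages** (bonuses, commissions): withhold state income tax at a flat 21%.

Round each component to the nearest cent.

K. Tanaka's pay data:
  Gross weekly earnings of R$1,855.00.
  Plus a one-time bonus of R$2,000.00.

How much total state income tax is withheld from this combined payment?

R$641.14

State Income Tax: taxable = R$1,855.00
  R$206.40 + 26.8% × (R$1,855.00 − R$1,800.00) = R$206.40 + 26.8% × R$55.00 = R$221.14
Supplemental (21% flat on bonus): 21% × R$2,000.00 = R$420.00
Total state income tax: R$221.14 + R$420.00 = R$641.14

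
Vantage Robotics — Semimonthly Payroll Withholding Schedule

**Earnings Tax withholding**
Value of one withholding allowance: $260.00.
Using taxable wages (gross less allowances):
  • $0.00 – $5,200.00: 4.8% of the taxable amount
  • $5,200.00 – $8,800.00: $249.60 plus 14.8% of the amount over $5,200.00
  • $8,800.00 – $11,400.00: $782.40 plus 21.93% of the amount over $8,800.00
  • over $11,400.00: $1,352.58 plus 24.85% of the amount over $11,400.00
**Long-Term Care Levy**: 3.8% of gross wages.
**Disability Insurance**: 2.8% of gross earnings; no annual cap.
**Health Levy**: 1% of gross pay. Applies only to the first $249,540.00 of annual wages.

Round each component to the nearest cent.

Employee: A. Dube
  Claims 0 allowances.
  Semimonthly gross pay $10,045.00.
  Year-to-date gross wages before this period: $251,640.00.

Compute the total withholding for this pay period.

Earnings Tax: taxable = $10,045.00
  $782.40 + 21.93% × ($10,045.00 − $8,800.00) = $782.40 + 21.93% × $1,245.00 = $1,055.43
Long-Term Care Levy: 3.8% × $10,045.00 = $381.71
Disability Insurance: 2.8% × $10,045.00 = $281.26
Health Levy: YTD $251,640.00 ≥ cap $249,540.00 → $0.00
Total: $1,055.43 + $381.71 + $281.26 + $0.00 = $1,718.40

$1,718.40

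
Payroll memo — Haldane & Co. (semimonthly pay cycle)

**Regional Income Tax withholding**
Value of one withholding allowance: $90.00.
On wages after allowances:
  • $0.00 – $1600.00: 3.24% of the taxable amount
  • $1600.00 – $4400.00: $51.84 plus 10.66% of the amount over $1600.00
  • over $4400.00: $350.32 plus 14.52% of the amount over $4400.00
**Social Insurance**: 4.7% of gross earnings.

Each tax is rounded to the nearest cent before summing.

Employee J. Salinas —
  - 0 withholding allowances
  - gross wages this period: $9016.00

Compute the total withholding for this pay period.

Regional Income Tax: taxable = $9016.00
  $350.32 + 14.52% × ($9016.00 − $4400.00) = $350.32 + 14.52% × $4616.00 = $1020.56
Social Insurance: 4.7% × $9016.00 = $423.75
Total: $1020.56 + $423.75 = $1444.31

$1444.31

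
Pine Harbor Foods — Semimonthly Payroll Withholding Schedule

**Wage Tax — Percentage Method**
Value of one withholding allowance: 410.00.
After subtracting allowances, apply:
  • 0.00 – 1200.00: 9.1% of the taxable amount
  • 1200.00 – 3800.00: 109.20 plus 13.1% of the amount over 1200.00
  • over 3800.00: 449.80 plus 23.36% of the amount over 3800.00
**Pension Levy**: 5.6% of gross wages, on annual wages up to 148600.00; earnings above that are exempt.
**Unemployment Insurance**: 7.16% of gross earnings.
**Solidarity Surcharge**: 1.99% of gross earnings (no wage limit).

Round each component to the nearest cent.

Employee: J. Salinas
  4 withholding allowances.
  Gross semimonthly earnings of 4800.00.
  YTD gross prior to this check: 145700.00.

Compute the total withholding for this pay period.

Wage Tax: taxable = 4800.00 − 4×410.00 = 3160.00
  109.20 + 13.1% × (3160.00 − 1200.00) = 109.20 + 13.1% × 1960.00 = 365.96
Pension Levy: cap 148600.00 − YTD 145700.00 = 2900.00 subject; 5.6% × 2900.00 = 162.40
Unemployment Insurance: 7.16% × 4800.00 = 343.68
Solidarity Surcharge: 1.99% × 4800.00 = 95.52
Total: 365.96 + 162.40 + 343.68 + 95.52 = 967.56

967.56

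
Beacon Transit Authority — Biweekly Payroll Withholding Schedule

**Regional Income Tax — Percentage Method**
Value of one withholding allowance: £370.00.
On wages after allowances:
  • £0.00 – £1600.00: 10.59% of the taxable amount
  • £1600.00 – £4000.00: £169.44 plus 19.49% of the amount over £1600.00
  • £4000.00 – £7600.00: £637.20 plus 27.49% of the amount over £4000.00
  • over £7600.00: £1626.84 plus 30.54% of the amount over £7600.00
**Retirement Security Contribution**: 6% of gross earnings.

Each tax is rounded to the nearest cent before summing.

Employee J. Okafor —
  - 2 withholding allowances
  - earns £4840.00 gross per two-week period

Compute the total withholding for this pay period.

£955.09

Regional Income Tax: taxable = £4840.00 − 2×£370.00 = £4100.00
  £637.20 + 27.49% × (£4100.00 − £4000.00) = £637.20 + 27.49% × £100.00 = £664.69
Retirement Security Contribution: 6% × £4840.00 = £290.40
Total: £664.69 + £290.40 = £955.09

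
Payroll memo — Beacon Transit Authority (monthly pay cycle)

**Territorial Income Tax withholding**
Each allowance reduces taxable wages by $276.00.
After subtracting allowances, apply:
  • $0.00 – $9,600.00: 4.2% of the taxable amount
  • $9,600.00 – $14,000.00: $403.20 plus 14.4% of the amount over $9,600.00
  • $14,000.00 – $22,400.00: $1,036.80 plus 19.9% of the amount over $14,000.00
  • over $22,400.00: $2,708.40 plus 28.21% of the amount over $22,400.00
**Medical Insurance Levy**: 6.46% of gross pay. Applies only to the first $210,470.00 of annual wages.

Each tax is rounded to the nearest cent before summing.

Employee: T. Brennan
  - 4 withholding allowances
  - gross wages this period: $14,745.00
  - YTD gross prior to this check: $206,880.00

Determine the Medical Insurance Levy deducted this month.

Medical Insurance Levy: cap $210,470.00 − YTD $206,880.00 = $3,590.00 subject; 6.46% × $3,590.00 = $231.91

$231.91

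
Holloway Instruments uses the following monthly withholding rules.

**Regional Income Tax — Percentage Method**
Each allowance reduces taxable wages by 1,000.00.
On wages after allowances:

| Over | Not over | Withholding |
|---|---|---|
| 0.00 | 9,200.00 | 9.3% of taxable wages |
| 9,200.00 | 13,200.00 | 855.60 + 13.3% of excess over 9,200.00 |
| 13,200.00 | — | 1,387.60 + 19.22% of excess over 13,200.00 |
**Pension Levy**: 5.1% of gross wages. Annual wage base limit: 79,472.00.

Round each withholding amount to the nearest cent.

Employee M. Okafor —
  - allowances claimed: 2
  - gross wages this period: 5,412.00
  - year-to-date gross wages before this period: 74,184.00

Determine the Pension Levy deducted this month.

Pension Levy: cap 79,472.00 − YTD 74,184.00 = 5,288.00 subject; 5.1% × 5,288.00 = 269.69

269.69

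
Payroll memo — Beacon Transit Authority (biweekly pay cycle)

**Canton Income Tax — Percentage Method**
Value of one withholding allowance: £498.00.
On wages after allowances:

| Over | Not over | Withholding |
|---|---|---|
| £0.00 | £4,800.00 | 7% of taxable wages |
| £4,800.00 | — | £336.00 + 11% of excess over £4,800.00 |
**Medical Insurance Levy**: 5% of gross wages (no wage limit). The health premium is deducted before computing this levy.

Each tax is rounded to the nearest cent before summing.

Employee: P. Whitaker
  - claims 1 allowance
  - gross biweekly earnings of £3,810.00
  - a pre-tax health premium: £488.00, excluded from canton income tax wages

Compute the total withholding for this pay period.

£363.78

Canton Income Tax: taxable = £3,810.00 − £488.00 − 1×£498.00 = £2,824.00
  7% × £2,824.00 = £197.68
Medical Insurance Levy: 5% × £3,322.00 = £166.10
Total: £197.68 + £166.10 = £363.78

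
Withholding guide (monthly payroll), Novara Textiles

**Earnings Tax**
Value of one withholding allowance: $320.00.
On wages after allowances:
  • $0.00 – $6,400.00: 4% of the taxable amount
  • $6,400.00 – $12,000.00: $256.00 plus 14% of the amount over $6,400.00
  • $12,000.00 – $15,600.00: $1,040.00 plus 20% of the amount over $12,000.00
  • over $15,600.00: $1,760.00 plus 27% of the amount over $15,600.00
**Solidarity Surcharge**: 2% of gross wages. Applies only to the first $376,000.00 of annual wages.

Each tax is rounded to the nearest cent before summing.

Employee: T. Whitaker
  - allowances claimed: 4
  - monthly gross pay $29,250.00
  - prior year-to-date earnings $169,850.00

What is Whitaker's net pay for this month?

$23,565.10

Earnings Tax: taxable = $29,250.00 − 4×$320.00 = $27,970.00
  $1,760.00 + 27% × ($27,970.00 − $15,600.00) = $1,760.00 + 27% × $12,370.00 = $5,099.90
Solidarity Surcharge: 2% × $29,250.00 = $585.00
Total withheld: $5,099.90 + $585.00 = $5,684.90
Net pay: $29,250.00 − $5,684.90 = $23,565.10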